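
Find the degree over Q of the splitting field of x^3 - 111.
[K : Q] = 6

The roots of x^3 - 111 are ∛111, ω∛111, ω^2∛111 where ω = e^(2πi/3) is a primitive cube root of unity, so K = Q(∛111, ω). Now [Q(∛111):Q] = 3 (since 111 is not a perfect cube, x^3 - 111 is irreducible) and [Q(ω):Q] = 2. Both 2 and 3 divide [K:Q], and [K:Q] ≤ 3·2 = 6, so [K:Q] = 6. (Equivalently: Q(∛111) ⊂ R but ω ∉ R, so [K : Q(∛111)] = 2.)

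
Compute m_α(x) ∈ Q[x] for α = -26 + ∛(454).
m_α(x) = x^3 + 78x^2 + 2028x + 17122

Set β = α + 26 = ∛(454), so β^3 = 454. Then (α + 26)^3 - 454 = 0, i.e. α is a root of g(x) = (x + 26)^3 - 454 = x^3 + 78x^2 + 2028x + 17122. Since g(x) = h(x + 26) where h(x) = x^3 - 454, and h is irreducible over Q (because 454 is not a perfect cube, so h has no rational root, and a monic cubic with no rational root is irreducible), g is also irreducible (irreducibility is preserved under the substitution x → x + 26). Hence m_α(x) = x^3 + 78x^2 + 2028x + 17122.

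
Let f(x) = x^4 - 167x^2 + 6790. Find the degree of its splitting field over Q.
[K : Q] = 4

Solving the quadratic in x^2: x^2 = (167 ± √(167^2 - 4·6790))/2 = (167 ± √729)/2 = (167 ± 27)/2, giving x^2 = 97 or x^2 = 70. So f(x) = (x^2 - 97)(x^2 - 70) and the roots of f are ±√97, ±√70. Hence the splitting field is K = Q(√97, √70). Since 97 and 70 are distinct squarefree integers > 1, their product 6790 is not a perfect square, so √70 ∉ Q(√97). By the tower law [K:Q] = [Q(√97,√70):Q(√97)] · [Q(√97):Q] = 2 · 2 = 4.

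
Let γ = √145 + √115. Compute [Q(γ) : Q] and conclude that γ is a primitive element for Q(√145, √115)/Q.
[Q(γ) : Q] = 4 (equivalently, Q(γ) = Q(√145, √115))

Obviously Q(γ) ⊆ Q(√145, √115), and [Q(√145, √115):Q] = 4 (since 145, 115 are distinct squarefree integers > 1 with 16675 not a perfect square). To show equality we compute the minimal polynomial of γ. From γ = √145 + √115: γ^2 = 145 + 2√(16675) + 115 = 260 + 2√(16675), so γ^2 - 260 = 2√(16675); squaring, (γ^2 - 260)^2 = 4·16675, i.e. γ^4 - 520γ^2 + 67600 - 66700 = 0, i.e. γ^4 - 520γ^2 + 900 = 0. So γ is a root of x^4 - 520x^2 + 900. This polynomial is irreducible over Q: it has no rational root (each ±√145 ± √115 is irrational), and any factorization into two quadratics over Q would force √(16675) ∈ Q (pairing opposite roots) or √145, √115 ∈ Q (other pairings), all impossible. Hence [Q(γ):Q] = 4 = [Q(√145, √115):Q], so Q(γ) = Q(√145, √115).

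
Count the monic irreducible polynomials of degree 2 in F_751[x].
There are 281625 monic irreducible polynomials of degree 2 over F_751

Each element of F_{751^2} that lies in no proper subfield is a root of exactly one monic irreducible of degree 2 over F_751, and each such polynomial has 2 distinct roots in F_{751^2}. By Möbius inversion the count is N_751(2) = (1/2) Σ_{d|2} μ(2/d) · 751^d = (1/2)(μ(2)·751^1 + μ(1)·751^2) = 563250/2 = 281625.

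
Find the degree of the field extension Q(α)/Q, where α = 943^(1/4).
[Q(α):Q] = 4

α is a root of x^4 - 943. By Eisenstein's criterion at the prime p = 23 (which divides the constant term 943 but p^2 = 529 does not, since 943 is squarefree), x^4 - 943 is irreducible over Q. Hence [Q(α):Q] = 4.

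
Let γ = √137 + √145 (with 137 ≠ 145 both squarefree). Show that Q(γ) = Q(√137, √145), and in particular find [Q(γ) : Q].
[Q(γ) : Q] = 4 (equivalently, Q(γ) = Q(√137, √145))

Obviously Q(γ) ⊆ Q(√137, √145), and [Q(√137, √145):Q] = 4 (since 137, 145 are distinct squarefree integers > 1 with 19865 not a perfect square). To show equality we compute the minimal polynomial of γ. From γ = √137 + √145: γ^2 = 137 + 2√(19865) + 145 = 282 + 2√(19865), so γ^2 - 282 = 2√(19865); squaring, (γ^2 - 282)^2 = 4·19865, i.e. γ^4 - 564γ^2 + 79524 - 79460 = 0, i.e. γ^4 - 564γ^2 + 64 = 0. So γ is a root of x^4 - 564x^2 + 64. This polynomial is irreducible over Q: it has no rational root (each ±√137 ± √145 is irrational), and any factorization into two quadratics over Q would force √(19865) ∈ Q (pairing opposite roots) or √137, √145 ∈ Q (other pairings), all impossible. Hence [Q(γ):Q] = 4 = [Q(√137, √145):Q], so Q(γ) = Q(√137, √145).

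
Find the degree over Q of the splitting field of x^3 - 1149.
[K : Q] = 6

The roots of x^3 - 1149 are ∛1149, ω∛1149, ω^2∛1149 where ω = e^(2πi/3) is a primitive cube root of unity, so K = Q(∛1149, ω). Now [Q(∛1149):Q] = 3 (since 1149 is not a perfect cube, x^3 - 1149 is irreducible) and [Q(ω):Q] = 2. Both 2 and 3 divide [K:Q], and [K:Q] ≤ 3·2 = 6, so [K:Q] = 6. (Equivalently: Q(∛1149) ⊂ R but ω ∉ R, so [K : Q(∛1149)] = 2.)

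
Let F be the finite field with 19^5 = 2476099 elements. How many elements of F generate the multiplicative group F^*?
There are φ(2476098) = 819000 primitive elements

F_q^* is cyclic of order q - 1 = 2476098. A cyclic group of order m has exactly φ(m) generators. Here m = 2476098 = 2 · 3^2 · 151 · 911, so the number of primitive elements is φ(2476098) = 819000.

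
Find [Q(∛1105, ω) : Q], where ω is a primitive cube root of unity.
[Q(∛1105, ω) : Q] = 6

[Q(∛1105):Q] = 3 (min poly x^3 - 1105, irreducible since 1105 is not a perfect cube). [Q(ω):Q] = 2 (min poly x^2 + x + 1). Since Q(∛1105) ⊂ R and ω ∉ R, we have ω ∉ Q(∛1105), so x^2 + x + 1 remains irreducible over Q(∛1105) and [Q(∛1105, ω) : Q(∛1105)] = 2. By the tower law, [Q(∛1105, ω) : Q] = 3 · 2 = 6. (In fact Q(∛1105, ω) is the splitting field of x^3 - 1105 over Q.)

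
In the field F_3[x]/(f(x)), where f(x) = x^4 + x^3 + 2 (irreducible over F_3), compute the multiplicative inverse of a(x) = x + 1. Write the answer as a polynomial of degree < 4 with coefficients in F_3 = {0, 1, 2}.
a(x)^(-1) ≡ x^3 (mod f(x))

Since f is irreducible over F_3, F_3[x]/(f) is a field and a(x) ≠ 0 has an inverse. Apply the extended Euclidean algorithm to f(x) and a(x) in F_3[x]: f(x) = (x^3)·a(x) + (2). The last nonzero remainder is the constant 2 = gcd(f, a) in F_3. Back-substituting through the division chain expresses 2 = s(x)·a(x) + t(x)·f(x) with s(x) ≡ 2x^3 (mod f), so (2x^3)·a(x) ≡ 2 (mod f). Multiplying by 2^(-1) ≡ 2 in F_3 gives a(x)^(-1) ≡ 2·(2x^3) ≡ x^3 (mod f). Check: (x + 1)·(x^3) = x^4 + x^3 ≡ 1 (mod x^4 + x^3 + 2).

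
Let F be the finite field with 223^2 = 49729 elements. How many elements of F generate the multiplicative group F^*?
There are φ(49728) = 13824 primitive elements

F_q^* is cyclic of order q - 1 = 49728. A cyclic group of order m has exactly φ(m) generators. Here m = 49728 = 2^6 · 3 · 7 · 37, so the number of primitive elements is φ(49728) = 13824.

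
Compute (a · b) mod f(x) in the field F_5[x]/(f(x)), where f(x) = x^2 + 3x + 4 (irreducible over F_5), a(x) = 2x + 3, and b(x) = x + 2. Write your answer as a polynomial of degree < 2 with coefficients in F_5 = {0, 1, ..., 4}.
a · b ≡ x + 3 (mod f(x))

Multiply in F_5[x]: a(x)·b(x) = (2x + 3)·(x + 2) = 2x^2 + 2x + 1. This has degree ≥ 2, so divide by f(x) over F_5: 2x^2 + 2x + 1 = (2)·(x^2 + 3x + 4) + (x + 3). Hence a·b ≡ x + 3 (mod f). (F_5[x]/(f) is a field with 5^2 = 25 elements since f is irreducible of degree 2.)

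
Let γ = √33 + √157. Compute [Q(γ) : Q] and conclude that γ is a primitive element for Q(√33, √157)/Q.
[Q(γ) : Q] = 4 (equivalently, Q(γ) = Q(√33, √157))

Obviously Q(γ) ⊆ Q(√33, √157), and [Q(√33, √157):Q] = 4 (since 33, 157 are distinct squarefree integers > 1 with 5181 not a perfect square). To show equality we compute the minimal polynomial of γ. From γ = √33 + √157: γ^2 = 33 + 2√(5181) + 157 = 190 + 2√(5181), so γ^2 - 190 = 2√(5181); squaring, (γ^2 - 190)^2 = 4·5181, i.e. γ^4 - 380γ^2 + 36100 - 20724 = 0, i.e. γ^4 - 380γ^2 + 15376 = 0. So γ is a root of x^4 - 380x^2 + 15376. This polynomial is irreducible over Q: it has no rational root (each ±√33 ± √157 is irrational), and any factorization into two quadratics over Q would force √(5181) ∈ Q (pairing opposite roots) or √33, √157 ∈ Q (other pairings), all impossible. Hence [Q(γ):Q] = 4 = [Q(√33, √157):Q], so Q(γ) = Q(√33, √157).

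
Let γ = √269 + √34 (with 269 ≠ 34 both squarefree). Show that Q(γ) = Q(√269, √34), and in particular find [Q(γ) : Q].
[Q(γ) : Q] = 4 (equivalently, Q(γ) = Q(√269, √34))

Obviously Q(γ) ⊆ Q(√269, √34), and [Q(√269, √34):Q] = 4 (since 269, 34 are distinct squarefree integers > 1 with 9146 not a perfect square). To show equality we compute the minimal polynomial of γ. From γ = √269 + √34: γ^2 = 269 + 2√(9146) + 34 = 303 + 2√(9146), so γ^2 - 303 = 2√(9146); squaring, (γ^2 - 303)^2 = 4·9146, i.e. γ^4 - 606γ^2 + 91809 - 36584 = 0, i.e. γ^4 - 606γ^2 + 55225 = 0. So γ is a root of x^4 - 606x^2 + 55225. This polynomial is irreducible over Q: it has no rational root (each ±√269 ± √34 is irrational), and any factorization into two quadratics over Q would force √(9146) ∈ Q (pairing opposite roots) or √269, √34 ∈ Q (other pairings), all impossible. Hence [Q(γ):Q] = 4 = [Q(√269, √34):Q], so Q(γ) = Q(√269, √34).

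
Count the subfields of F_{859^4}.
F_{859^4} has 3 subfields

The subfields of F_{p^n} are exactly the fields F_{p^d} for d | n (each is the fixed field of the unique index-d subgroup of Gal(F_{p^n}/F_p) ≅ Z/nZ). The divisors of n = 4 are {1, 2, 4}, giving 3 subfields: F_{859^1}, F_{859^2}, F_{859^4}.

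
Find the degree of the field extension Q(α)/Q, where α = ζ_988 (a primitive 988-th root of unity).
[Q(α):Q] = 432

The minimal polynomial of ζ_988 over Q is the 988-th cyclotomic polynomial Φ_988(x), which is irreducible over Q and has degree φ(988) = 432. Hence [Q(α):Q] = φ(988) = 432.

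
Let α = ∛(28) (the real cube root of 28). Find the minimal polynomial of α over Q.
m_α(x) = x^3 - 28

α satisfies α^3 = 28, so x^3 - 28 annihilates α. By the rational root test, a rational root p/q (in lowest terms) of x^3 - 28 would satisfy p^3 = 28 q^3, forcing q = 1 and p^3 = 28; but 28 is not a perfect cube, contradiction. A monic cubic over Q with no rational root is irreducible (any nontrivial factorization would include a linear factor). Hence x^3 - 28 is the minimal polynomial of α, and in particular [Q(α):Q] = 3.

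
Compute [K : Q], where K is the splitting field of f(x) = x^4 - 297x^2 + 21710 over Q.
[K : Q] = 4

Solving the quadratic in x^2: x^2 = (297 ± √(297^2 - 4·21710))/2 = (297 ± √1369)/2 = (297 ± 37)/2, giving x^2 = 130 or x^2 = 167. So f(x) = (x^2 - 130)(x^2 - 167) and the roots of f are ±√130, ±√167. Hence the splitting field is K = Q(√130, √167). Since 130 and 167 are distinct squarefree integers > 1, their product 21710 is not a perfect square, so √167 ∉ Q(√130). By the tower law [K:Q] = [Q(√130,√167):Q(√130)] · [Q(√130):Q] = 2 · 2 = 4.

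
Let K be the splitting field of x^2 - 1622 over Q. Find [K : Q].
[K : Q] = 2

f(x) = x^2 - 1622 factors as (x - √1622)(x + √1622). The splitting field is K = Q(√1622). Since 1622 is squarefree and > 1, it is not a perfect square, so x^2 - 1622 is irreducible over Q and [Q(√1622) : Q] = 2. Hence [K : Q] = 2.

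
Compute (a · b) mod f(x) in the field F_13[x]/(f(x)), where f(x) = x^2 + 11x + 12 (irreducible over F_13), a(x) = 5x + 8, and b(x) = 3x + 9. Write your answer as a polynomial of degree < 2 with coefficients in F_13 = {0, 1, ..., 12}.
a · b ≡ 8x + 9 (mod f(x))

Multiply in F_13[x]: a(x)·b(x) = (5x + 8)·(3x + 9) = 2x^2 + 4x + 7. This has degree ≥ 2, so divide by f(x) over F_13: 2x^2 + 4x + 7 = (2)·(x^2 + 11x + 12) + (8x + 9). Hence a·b ≡ 8x + 9 (mod f). (F_13[x]/(f) is a field with 13^2 = 169 elements since f is irreducible of degree 2.)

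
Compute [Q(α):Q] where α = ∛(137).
[Q(α):Q] = 3

The minimal polynomial of α is x^3 - 137, irreducible over Q since 137 is not a perfect cube (so x^3 - 137 has no rational root). Hence [Q(α):Q] = deg(m_α) = 3.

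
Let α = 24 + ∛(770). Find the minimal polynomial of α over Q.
m_α(x) = x^3 - 72x^2 + 1728x - 14594

Set β = α - 24 = ∛(770), so β^3 = 770. Then (α - 24)^3 - 770 = 0, i.e. α is a root of g(x) = (x - 24)^3 - 770 = x^3 - 72x^2 + 1728x - 14594. Since g(x) = h(x - 24) where h(x) = x^3 - 770, and h is irreducible over Q (because 770 is not a perfect cube, so h has no rational root, and a monic cubic with no rational root is irreducible), g is also irreducible (irreducibility is preserved under the substitution x → x - 24). Hence m_α(x) = x^3 - 72x^2 + 1728x - 14594.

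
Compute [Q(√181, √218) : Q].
[Q(√181, √218) : Q] = 4

[Q(√181):Q] = 2 (min poly x^2 - 181, irreducible since 181 is squarefree > 1). For the top step, suppose √218 ∈ Q(√181), say √218 = c + d√181 with c, d ∈ Q. Squaring: 218 = c^2 + 181d^2 + 2cd√181. Since √181 ∉ Q this forces 2cd = 0. If d = 0 then √218 = c ∈ Q, contradicting 218 squarefree > 1. If c = 0 then 218 = 181d^2, so 181·218 = (181d)^2 is a perfect square in Q — but 181·218 = 39458 is not a perfect square (since 181 and 218 are distinct squarefree integers). Contradiction. Hence √218 ∉ Q(√181), so x^2 - 218 stays irreducible over Q(√181) and [Q(√181, √218) : Q(√181)] = 2. By the tower law, [Q(√181, √218) : Q] = 2 · 2 = 4.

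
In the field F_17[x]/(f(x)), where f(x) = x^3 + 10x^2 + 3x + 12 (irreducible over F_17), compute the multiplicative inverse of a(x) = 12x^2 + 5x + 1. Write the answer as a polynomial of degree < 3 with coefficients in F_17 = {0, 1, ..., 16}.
a(x)^(-1) ≡ 8x^2 + 4x + 9 (mod f(x))

Since f is irreducible over F_17, F_17[x]/(f) is a field and a(x) ≠ 0 has an inverse. Apply the extended Euclidean algorithm to f(x) and a(x) in F_17[x]: f(x) = (10x + 8)·a(x) + (4x + 4);  a(x) = (3x + 11)·(4x + 4) + (8). The last nonzero remainder is the constant 8 = gcd(f, a) in F_17. Back-substituting through the division chain expresses 8 = s(x)·a(x) + t(x)·f(x) with s(x) ≡ 13x^2 + 15x + 4 (mod f), so (13x^2 + 15x + 4)·a(x) ≡ 8 (mod f). Multiplying by 8^(-1) ≡ 15 in F_17 gives a(x)^(-1) ≡ 15·(13x^2 + 15x + 4) ≡ 8x^2 + 4x + 9 (mod f). Check: (12x^2 + 5x + 1)·(8x^2 + 4x + 9) = 11x^4 + 3x^3 + 15x + 9 ≡ 1 (mod x^3 + 10x^2 + 3x + 12).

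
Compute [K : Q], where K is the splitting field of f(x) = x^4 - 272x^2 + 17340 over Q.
[K : Q] = 4

Solving the quadratic in x^2: x^2 = (272 ± √(272^2 - 4·17340))/2 = (272 ± √4624)/2 = (272 ± 68)/2, giving x^2 = 102 or x^2 = 170. So f(x) = (x^2 - 102)(x^2 - 170) and the roots of f are ±√102, ±√170. Hence the splitting field is K = Q(√102, √170). Since 102 and 170 are distinct squarefree integers > 1, their product 17340 is not a perfect square, so √170 ∉ Q(√102). By the tower law [K:Q] = [Q(√102,√170):Q(√102)] · [Q(√102):Q] = 2 · 2 = 4.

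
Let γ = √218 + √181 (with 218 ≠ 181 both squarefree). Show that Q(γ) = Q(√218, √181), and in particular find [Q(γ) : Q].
[Q(γ) : Q] = 4 (equivalently, Q(γ) = Q(√218, √181))

Obviously Q(γ) ⊆ Q(√218, √181), and [Q(√218, √181):Q] = 4 (since 218, 181 are distinct squarefree integers > 1 with 39458 not a perfect square). To show equality we compute the minimal polynomial of γ. From γ = √218 + √181: γ^2 = 218 + 2√(39458) + 181 = 399 + 2√(39458), so γ^2 - 399 = 2√(39458); squaring, (γ^2 - 399)^2 = 4·39458, i.e. γ^4 - 798γ^2 + 159201 - 157832 = 0, i.e. γ^4 - 798γ^2 + 1369 = 0. So γ is a root of x^4 - 798x^2 + 1369. This polynomial is irreducible over Q: it has no rational root (each ±√218 ± √181 is irrational), and any factorization into two quadratics over Q would force √(39458) ∈ Q (pairing opposite roots) or √218, √181 ∈ Q (other pairings), all impossible. Hence [Q(γ):Q] = 4 = [Q(√218, √181):Q], so Q(γ) = Q(√218, √181).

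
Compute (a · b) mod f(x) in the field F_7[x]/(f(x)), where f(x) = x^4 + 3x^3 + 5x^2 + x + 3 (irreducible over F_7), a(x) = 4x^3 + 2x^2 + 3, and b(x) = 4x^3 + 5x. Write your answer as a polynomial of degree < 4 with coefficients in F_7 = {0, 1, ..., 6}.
a · b ≡ 5x^3 + 5x + 2 (mod f(x))

Multiply in F_7[x]: a(x)·b(x) = (4x^3 + 2x^2 + 3)·(4x^3 + 5x) = 2x^6 + x^5 + 6x^4 + x^3 + x. This has degree ≥ 4, so divide by f(x) over F_7: 2x^6 + x^5 + 6x^4 + x^3 + x = (2x^2 + 2x + 4)·(x^4 + 3x^3 + 5x^2 + x + 3) + (5x^3 + 5x + 2). Hence a·b ≡ 5x^3 + 5x + 2 (mod f). (F_7[x]/(f) is a field with 7^4 = 2401 elements since f is irreducible of degree 4.)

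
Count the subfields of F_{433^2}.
F_{433^2} has 2 subfields

The subfields of F_{p^n} are exactly the fields F_{p^d} for d | n (each is the fixed field of the unique index-d subgroup of Gal(F_{p^n}/F_p) ≅ Z/nZ). The divisors of n = 2 are {1, 2}, giving 2 subfields: F_{433^1}, F_{433^2}.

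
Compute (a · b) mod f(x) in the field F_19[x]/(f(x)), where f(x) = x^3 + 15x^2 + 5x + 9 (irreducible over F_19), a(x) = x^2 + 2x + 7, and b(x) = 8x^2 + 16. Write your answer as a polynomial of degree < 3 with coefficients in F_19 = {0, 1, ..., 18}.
a · b ≡ 15x^2 + 5x + 3 (mod f(x))

Multiply in F_19[x]: a(x)·b(x) = (x^2 + 2x + 7)·(8x^2 + 16) = 8x^4 + 16x^3 + 15x^2 + 13x + 17. This has degree ≥ 3, so divide by f(x) over F_19: 8x^4 + 16x^3 + 15x^2 + 13x + 17 = (8x + 10)·(x^3 + 15x^2 + 5x + 9) + (15x^2 + 5x + 3). Hence a·b ≡ 15x^2 + 5x + 3 (mod f). (F_19[x]/(f) is a field with 19^3 = 6859 elements since f is irreducible of degree 3.)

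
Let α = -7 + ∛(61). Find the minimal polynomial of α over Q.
m_α(x) = x^3 + 21x^2 + 147x + 282

Set β = α + 7 = ∛(61), so β^3 = 61. Then (α + 7)^3 - 61 = 0, i.e. α is a root of g(x) = (x + 7)^3 - 61 = x^3 + 21x^2 + 147x + 282. Since g(x) = h(x + 7) where h(x) = x^3 - 61, and h is irreducible over Q (because 61 is not a perfect cube, so h has no rational root, and a monic cubic with no rational root is irreducible), g is also irreducible (irreducibility is preserved under the substitution x → x + 7). Hence m_α(x) = x^3 + 21x^2 + 147x + 282.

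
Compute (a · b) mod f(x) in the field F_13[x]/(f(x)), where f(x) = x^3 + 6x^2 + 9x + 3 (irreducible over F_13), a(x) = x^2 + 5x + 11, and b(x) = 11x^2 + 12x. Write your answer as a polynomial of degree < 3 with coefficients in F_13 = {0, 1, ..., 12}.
a · b ≡ 11x^2 + 12x + 10 (mod f(x))

Multiply in F_13[x]: a(x)·b(x) = (x^2 + 5x + 11)·(11x^2 + 12x) = 11x^4 + 2x^3 + 12x^2 + 2x. This has degree ≥ 3, so divide by f(x) over F_13: 11x^4 + 2x^3 + 12x^2 + 2x = (11x + 1)·(x^3 + 6x^2 + 9x + 3) + (11x^2 + 12x + 10). Hence a·b ≡ 11x^2 + 12x + 10 (mod f). (F_13[x]/(f) is a field with 13^3 = 2197 elements since f is irreducible of degree 3.)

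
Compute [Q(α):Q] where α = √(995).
[Q(α):Q] = 2

[Q(α):Q] equals the degree of the minimal polynomial of α. Here α^2 = 995 and x^2 - 995 is irreducible (d = 995 is squarefree, ≠ 1, hence not a square), so deg(m_α) = 2. Thus [Q(α):Q] = 2.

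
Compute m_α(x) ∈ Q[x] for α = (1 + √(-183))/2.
m_α(x) = x^2 - x + 46

From 2α - 1 = √(-183), squaring gives (2α - 1)^2 = -183, i.e. 4α^2 - 4α + 1 = -183, so α^2 - α + (1 + 183)/4 = 0. Since -183 ≡ 1 (mod 4), (1 + 183)/4 = 46 ∈ Z. The polynomial x^2 - x + 46 has discriminant 1 - 4·(46) = -183, which is not a perfect square in Q (d = -183 is squarefree and ≠ 1), so x^2 - x + 46 is irreducible over Q. It is the minimal polynomial of α.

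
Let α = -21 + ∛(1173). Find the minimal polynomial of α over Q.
m_α(x) = x^3 + 63x^2 + 1323x + 8088

Set β = α + 21 = ∛(1173), so β^3 = 1173. Then (α + 21)^3 - 1173 = 0, i.e. α is a root of g(x) = (x + 21)^3 - 1173 = x^3 + 63x^2 + 1323x + 8088. Since g(x) = h(x + 21) where h(x) = x^3 - 1173, and h is irreducible over Q (because 1173 is not a perfect cube, so h has no rational root, and a monic cubic with no rational root is irreducible), g is also irreducible (irreducibility is preserved under the substitution x → x + 21). Hence m_α(x) = x^3 + 63x^2 + 1323x + 8088.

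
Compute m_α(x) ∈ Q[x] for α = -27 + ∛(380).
m_α(x) = x^3 + 81x^2 + 2187x + 19303

Set β = α + 27 = ∛(380), so β^3 = 380. Then (α + 27)^3 - 380 = 0, i.e. α is a root of g(x) = (x + 27)^3 - 380 = x^3 + 81x^2 + 2187x + 19303. Since g(x) = h(x + 27) where h(x) = x^3 - 380, and h is irreducible over Q (because 380 is not a perfect cube, so h has no rational root, and a monic cubic with no rational root is irreducible), g is also irreducible (irreducibility is preserved under the substitution x → x + 27). Hence m_α(x) = x^3 + 81x^2 + 2187x + 19303.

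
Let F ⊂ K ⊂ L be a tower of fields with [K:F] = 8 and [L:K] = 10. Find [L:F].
[L:F] = 80

The tower law says that for any tower of field extensions F ⊂ K ⊂ L with finite degrees, [L:F] = [L:K] · [K:F]. Here this gives [L:F] = 10 · 8 = 80.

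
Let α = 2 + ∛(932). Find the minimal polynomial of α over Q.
m_α(x) = x^3 - 6x^2 + 12x - 940

Set β = α - 2 = ∛(932), so β^3 = 932. Then (α - 2)^3 - 932 = 0, i.e. α is a root of g(x) = (x - 2)^3 - 932 = x^3 - 6x^2 + 12x - 940. Since g(x) = h(x - 2) where h(x) = x^3 - 932, and h is irreducible over Q (because 932 is not a perfect cube, so h has no rational root, and a monic cubic with no rational root is irreducible), g is also irreducible (irreducibility is preserved under the substitution x → x - 2). Hence m_α(x) = x^3 - 6x^2 + 12x - 940.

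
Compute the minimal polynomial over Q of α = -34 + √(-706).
m_α(x) = x^2 + 68x + 1862

From α + 34 = √(-706), squaring gives (α + 34)^2 = -706, i.e. α^2 + 68α + 1156 = -706, so α^2 + 68α + 1862 = 0. The discriminant of x^2 + 68x + 1862 is (68)^2 - 4·(1862) = 4624 - 7448 = -2824, and 4·(-706) is not a perfect square in Q since -706 is squarefree and ≠ 1. Hence x^2 + 68x + 1862 is irreducible over Q and is the minimal polynomial of α.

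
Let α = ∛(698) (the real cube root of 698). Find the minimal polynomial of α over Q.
m_α(x) = x^3 - 698

α satisfies α^3 = 698, so x^3 - 698 annihilates α. By the rational root test, a rational root p/q (in lowest terms) of x^3 - 698 would satisfy p^3 = 698 q^3, forcing q = 1 and p^3 = 698; but 698 is not a perfect cube, contradiction. A monic cubic over Q with no rational root is irreducible (any nontrivial factorization would include a linear factor). Hence x^3 - 698 is the minimal polynomial of α, and in particular [Q(α):Q] = 3.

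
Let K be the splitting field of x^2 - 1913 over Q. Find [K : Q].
[K : Q] = 2

f(x) = x^2 - 1913 factors as (x - √1913)(x + √1913). The splitting field is K = Q(√1913). Since 1913 is squarefree and > 1, it is not a perfect square, so x^2 - 1913 is irreducible over Q and [Q(√1913) : Q] = 2. Hence [K : Q] = 2.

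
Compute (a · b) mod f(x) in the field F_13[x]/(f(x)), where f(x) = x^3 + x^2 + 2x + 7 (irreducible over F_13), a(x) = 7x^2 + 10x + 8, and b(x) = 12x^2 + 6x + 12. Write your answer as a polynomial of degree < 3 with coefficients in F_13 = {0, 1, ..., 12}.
a · b ≡ 7x^2 + 9x + 5 (mod f(x))

Multiply in F_13[x]: a(x)·b(x) = (7x^2 + 10x + 8)·(12x^2 + 6x + 12) = 6x^4 + 6x^3 + 6x^2 + 12x + 5. This has degree ≥ 3, so divide by f(x) over F_13: 6x^4 + 6x^3 + 6x^2 + 12x + 5 = (6x)·(x^3 + x^2 + 2x + 7) + (7x^2 + 9x + 5). Hence a·b ≡ 7x^2 + 9x + 5 (mod f). (F_13[x]/(f) is a field with 13^3 = 2197 elements since f is irreducible of degree 3.)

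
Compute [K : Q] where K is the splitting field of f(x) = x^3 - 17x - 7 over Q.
[K : Q] = 6

By the rational root test, any rational root of the monic integer polynomial f(x) = x^3 - 17x - 7 must be an integer dividing the constant term -7, i.e. one of ±{1, 7}. Evaluating: f(1) = -23, f(-1) = 9, f(7) = 217, f(-7) = -231; none is 0, so f has no rational root and is therefore irreducible over Q (a cubic with no linear factor over a field is irreducible). For an irreducible cubic, the Galois group is A_3 or S_3 according as the discriminant disc(f) = -4a^3 - 27b^2 = -4·(-17)^3 - 27·(-7)^2 = 18329 is or is not a square in Q. Here disc(f) = 18329 is not a perfect square in Q, so the Galois group of f over Q is not contained in A_3 and must be all of S_3. The splitting field has degree |S_3| = 6 over Q, so [K : Q] = 6.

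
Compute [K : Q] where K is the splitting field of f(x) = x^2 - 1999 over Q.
[K : Q] = 2

f(x) = x^2 - 1999 factors as (x - √1999)(x + √1999). The splitting field is K = Q(√1999). Since 1999 is squarefree and > 1, it is not a perfect square, so x^2 - 1999 is irreducible over Q and [Q(√1999) : Q] = 2. Hence [K : Q] = 2.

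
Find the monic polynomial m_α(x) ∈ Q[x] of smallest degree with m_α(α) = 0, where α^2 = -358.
m_α(x) = x^2 + 358

α satisfies α^2 + 358 = 0, so x^2 + 358 annihilates α. Since d = -358 is squarefree and ≠ 1, it is not a perfect square in Q, so x^2 + 358 has no rational root and is therefore irreducible over Q (a degree-2 polynomial over a field is irreducible iff it has no root). Hence m_α(x) = x^2 + 358.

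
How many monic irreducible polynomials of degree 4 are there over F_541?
There are 21415468770 monic irreducible polynomials of degree 4 over F_541

Each element of F_{541^4} that lies in no proper subfield is a root of exactly one monic irreducible of degree 4 over F_541, and each such polynomial has 4 distinct roots in F_{541^4}. By Möbius inversion the count is N_541(4) = (1/4) Σ_{d|4} μ(4/d) · 541^d = (1/4)(μ(4)·541^1 + μ(2)·541^2 + μ(1)·541^4) = 85661875080/4 = 21415468770.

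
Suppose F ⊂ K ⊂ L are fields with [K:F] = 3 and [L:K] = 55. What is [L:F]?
[L:F] = 165

The tower law says that for any tower of field extensions F ⊂ K ⊂ L with finite degrees, [L:F] = [L:K] · [K:F]. Here this gives [L:F] = 55 · 3 = 165.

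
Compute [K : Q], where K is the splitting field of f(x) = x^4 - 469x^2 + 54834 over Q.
[K : Q] = 4

Solving the quadratic in x^2: x^2 = (469 ± √(469^2 - 4·54834))/2 = (469 ± √625)/2 = (469 ± 25)/2, giving x^2 = 247 or x^2 = 222. So f(x) = (x^2 - 247)(x^2 - 222) and the roots of f are ±√247, ±√222. Hence the splitting field is K = Q(√247, √222). Since 247 and 222 are distinct squarefree integers > 1, their product 54834 is not a perfect square, so √222 ∉ Q(√247). By the tower law [K:Q] = [Q(√247,√222):Q(√247)] · [Q(√247):Q] = 2 · 2 = 4.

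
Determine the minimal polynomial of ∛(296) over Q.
m_α(x) = x^3 - 296

α satisfies α^3 = 296, so x^3 - 296 annihilates α. By the rational root test, a rational root p/q (in lowest terms) of x^3 - 296 would satisfy p^3 = 296 q^3, forcing q = 1 and p^3 = 296; but 296 is not a perfect cube, contradiction. A monic cubic over Q with no rational root is irreducible (any nontrivial factorization would include a linear factor). Hence x^3 - 296 is the minimal polynomial of α, and in particular [Q(α):Q] = 3.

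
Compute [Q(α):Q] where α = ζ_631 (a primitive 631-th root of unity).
[Q(α):Q] = 630

The minimal polynomial of ζ_631 over Q is the 631-th cyclotomic polynomial Φ_631(x), which is irreducible over Q and has degree φ(631) = 630. Hence [Q(α):Q] = φ(631) = 630.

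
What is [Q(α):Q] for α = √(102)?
[Q(α):Q] = 2

[Q(α):Q] equals the degree of the minimal polynomial of α. Here α^2 = 102 and x^2 - 102 is irreducible (d = 102 is squarefree, ≠ 1, hence not a square), so deg(m_α) = 2. Thus [Q(α):Q] = 2.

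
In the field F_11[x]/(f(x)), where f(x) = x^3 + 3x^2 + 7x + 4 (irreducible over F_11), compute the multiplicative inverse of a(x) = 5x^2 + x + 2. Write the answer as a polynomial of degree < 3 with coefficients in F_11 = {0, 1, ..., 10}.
a(x)^(-1) ≡ 5x^2 + 3x + 6 (mod f(x))

Since f is irreducible over F_11, F_11[x]/(f) is a field and a(x) ≠ 0 has an inverse. Apply the extended Euclidean algorithm to f(x) and a(x) in F_11[x]: f(x) = (9x + 1)·a(x) + (10x + 2);  a(x) = (6x)·(10x + 2) + (2). The last nonzero remainder is the constant 2 = gcd(f, a) in F_11. Back-substituting through the division chain expresses 2 = s(x)·a(x) + t(x)·f(x) with s(x) ≡ 10x^2 + 6x + 1 (mod f), so (10x^2 + 6x + 1)·a(x) ≡ 2 (mod f). Multiplying by 2^(-1) ≡ 6 in F_11 gives a(x)^(-1) ≡ 6·(10x^2 + 6x + 1) ≡ 5x^2 + 3x + 6 (mod f). Check: (5x^2 + x + 2)·(5x^2 + 3x + 6) = 3x^4 + 9x^3 + 10x^2 + x + 1 ≡ 1 (mod x^3 + 3x^2 + 7x + 4).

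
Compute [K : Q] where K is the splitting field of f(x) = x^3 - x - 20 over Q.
[K : Q] = 6

By the rational root test, any rational root of the monic integer polynomial f(x) = x^3 - x - 20 must be an integer dividing the constant term -20, i.e. one of ±{1, 2, 4, 5, 10, 20}. Evaluating: f(1) = -20, f(-1) = -20, f(2) = -14, f(-2) = -26, f(4) = 40, f(-4) = -80, f(5) = 100, f(-5) = -140, f(10) = 970, f(-10) = -1010, f(20) = 7960, f(-20) = -8000; none is 0, so f has no rational root and is therefore irreducible over Q (a cubic with no linear factor over a field is irreducible). For an irreducible cubic, the Galois group is A_3 or S_3 according as the discriminant disc(f) = -4a^3 - 27b^2 = -4·(-1)^3 - 27·(-20)^2 = -10796 is or is not a square in Q. Here disc(f) = -10796 is not a perfect square in Q, so the Galois group of f over Q is not contained in A_3 and must be all of S_3. The splitting field has degree |S_3| = 6 over Q, so [K : Q] = 6.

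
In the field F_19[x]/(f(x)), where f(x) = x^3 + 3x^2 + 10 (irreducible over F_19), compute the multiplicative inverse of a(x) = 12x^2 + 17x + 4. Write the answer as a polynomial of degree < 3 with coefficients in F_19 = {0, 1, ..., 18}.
a(x)^(-1) ≡ 6x^2 + 8x + 17 (mod f(x))

Since f is irreducible over F_19, F_19[x]/(f) is a field and a(x) ≠ 0 has an inverse. Apply the extended Euclidean algorithm to f(x) and a(x) in F_19[x]: f(x) = (8x)·a(x) + (6x + 10);  a(x) = (2x + 9)·(6x + 10) + (9). The last nonzero remainder is the constant 9 = gcd(f, a) in F_19. Back-substituting through the division chain expresses 9 = s(x)·a(x) + t(x)·f(x) with s(x) ≡ 16x^2 + 15x + 1 (mod f), so (16x^2 + 15x + 1)·a(x) ≡ 9 (mod f). Multiplying by 9^(-1) ≡ 17 in F_19 gives a(x)^(-1) ≡ 17·(16x^2 + 15x + 1) ≡ 6x^2 + 8x + 17 (mod f). Check: (12x^2 + 17x + 4)·(6x^2 + 8x + 17) = 15x^4 + 8x^3 + 3x^2 + 17x + 11 ≡ 1 (mod x^3 + 3x^2 + 10).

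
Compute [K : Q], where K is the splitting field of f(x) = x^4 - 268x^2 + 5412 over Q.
[K : Q] = 4

Solving the quadratic in x^2: x^2 = (268 ± √(268^2 - 4·5412))/2 = (268 ± √50176)/2 = (268 ± 224)/2, giving x^2 = 246 or x^2 = 22. So f(x) = (x^2 - 246)(x^2 - 22) and the roots of f are ±√246, ±√22. Hence the splitting field is K = Q(√246, √22). Since 246 and 22 are distinct squarefree integers > 1, their product 5412 is not a perfect square, so √22 ∉ Q(√246). By the tower law [K:Q] = [Q(√246,√22):Q(√246)] · [Q(√246):Q] = 2 · 2 = 4.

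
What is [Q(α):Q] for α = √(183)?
[Q(α):Q] = 2

[Q(α):Q] equals the degree of the minimal polynomial of α. Here α^2 = 183 and x^2 - 183 is irreducible (d = 183 is squarefree, ≠ 1, hence not a square), so deg(m_α) = 2. Thus [Q(α):Q] = 2.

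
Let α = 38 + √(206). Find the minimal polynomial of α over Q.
m_α(x) = x^2 - 76x + 1238

From α - 38 = √(206), squaring gives (α - 38)^2 = 206, i.e. α^2 - 76α + 1444 = 206, so α^2 - 76α + 1238 = 0. The discriminant of x^2 - 76x + 1238 is (-76)^2 - 4·(1238) = 5776 - 4952 = 824, and 4·(206) is not a perfect square in Q since 206 is squarefree and ≠ 1. Hence x^2 - 76x + 1238 is irreducible over Q and is the minimal polynomial of α.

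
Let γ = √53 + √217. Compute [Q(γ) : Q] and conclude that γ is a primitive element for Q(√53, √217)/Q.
[Q(γ) : Q] = 4 (equivalently, Q(γ) = Q(√53, √217))

Obviously Q(γ) ⊆ Q(√53, √217), and [Q(√53, √217):Q] = 4 (since 53, 217 are distinct squarefree integers > 1 with 11501 not a perfect square). To show equality we compute the minimal polynomial of γ. From γ = √53 + √217: γ^2 = 53 + 2√(11501) + 217 = 270 + 2√(11501), so γ^2 - 270 = 2√(11501); squaring, (γ^2 - 270)^2 = 4·11501, i.e. γ^4 - 540γ^2 + 72900 - 46004 = 0, i.e. γ^4 - 540γ^2 + 26896 = 0. So γ is a root of x^4 - 540x^2 + 26896. This polynomial is irreducible over Q: it has no rational root (each ±√53 ± √217 is irrational), and any factorization into two quadratics over Q would force √(11501) ∈ Q (pairing opposite roots) or √53, √217 ∈ Q (other pairings), all impossible. Hence [Q(γ):Q] = 4 = [Q(√53, √217):Q], so Q(γ) = Q(√53, √217).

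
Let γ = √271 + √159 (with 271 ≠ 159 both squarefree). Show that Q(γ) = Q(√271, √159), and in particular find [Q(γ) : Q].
[Q(γ) : Q] = 4 (equivalently, Q(γ) = Q(√271, √159))

Obviously Q(γ) ⊆ Q(√271, √159), and [Q(√271, √159):Q] = 4 (since 271, 159 are distinct squarefree integers > 1 with 43089 not a perfect square). To show equality we compute the minimal polynomial of γ. From γ = √271 + √159: γ^2 = 271 + 2√(43089) + 159 = 430 + 2√(43089), so γ^2 - 430 = 2√(43089); squaring, (γ^2 - 430)^2 = 4·43089, i.e. γ^4 - 860γ^2 + 184900 - 172356 = 0, i.e. γ^4 - 860γ^2 + 12544 = 0. So γ is a root of x^4 - 860x^2 + 12544. This polynomial is irreducible over Q: it has no rational root (each ±√271 ± √159 is irrational), and any factorization into two quadratics over Q would force √(43089) ∈ Q (pairing opposite roots) or √271, √159 ∈ Q (other pairings), all impossible. Hence [Q(γ):Q] = 4 = [Q(√271, √159):Q], so Q(γ) = Q(√271, √159).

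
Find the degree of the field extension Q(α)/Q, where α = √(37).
[Q(α):Q] = 2

[Q(α):Q] equals the degree of the minimal polynomial of α. Here α^2 = 37 and x^2 - 37 is irreducible (d = 37 is squarefree, ≠ 1, hence not a square), so deg(m_α) = 2. Thus [Q(α):Q] = 2.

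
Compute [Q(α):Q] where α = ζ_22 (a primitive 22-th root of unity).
[Q(α):Q] = 10

The minimal polynomial of ζ_22 over Q is the 22-th cyclotomic polynomial Φ_22(x), which is irreducible over Q and has degree φ(22) = 10. Hence [Q(α):Q] = φ(22) = 10.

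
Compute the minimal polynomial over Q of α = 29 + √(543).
m_α(x) = x^2 - 58x + 298

From α - 29 = √(543), squaring gives (α - 29)^2 = 543, i.e. α^2 - 58α + 841 = 543, so α^2 - 58α + 298 = 0. The discriminant of x^2 - 58x + 298 is (-58)^2 - 4·(298) = 3364 - 1192 = 2172, and 4·(543) is not a perfect square in Q since 543 is squarefree and ≠ 1. Hence x^2 - 58x + 298 is irreducible over Q and is the minimal polynomial of α.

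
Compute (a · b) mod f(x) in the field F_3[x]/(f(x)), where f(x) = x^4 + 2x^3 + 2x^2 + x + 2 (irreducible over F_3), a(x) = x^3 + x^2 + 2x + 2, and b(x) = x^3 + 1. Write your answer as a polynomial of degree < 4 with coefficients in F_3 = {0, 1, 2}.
a · b ≡ 2x^2 + 2x + 1 (mod f(x))

Multiply in F_3[x]: a(x)·b(x) = (x^3 + x^2 + 2x + 2)·(x^3 + 1) = x^6 + x^5 + 2x^4 + x^2 + 2x + 2. This has degree ≥ 4, so divide by f(x) over F_3: x^6 + x^5 + 2x^4 + x^2 + 2x + 2 = (x^2 + 2x + 2)·(x^4 + 2x^3 + 2x^2 + x + 2) + (2x^2 + 2x + 1). Hence a·b ≡ 2x^2 + 2x + 1 (mod f). (F_3[x]/(f) is a field with 3^4 = 81 elements since f is irreducible of degree 4.)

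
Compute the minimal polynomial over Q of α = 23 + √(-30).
m_α(x) = x^2 - 46x + 559

From α - 23 = √(-30), squaring gives (α - 23)^2 = -30, i.e. α^2 - 46α + 529 = -30, so α^2 - 46α + 559 = 0. The discriminant of x^2 - 46x + 559 is (-46)^2 - 4·(559) = 2116 - 2236 = -120, and 4·(-30) is not a perfect square in Q since -30 is squarefree and ≠ 1. Hence x^2 - 46x + 559 is irreducible over Q and is the minimal polynomial of α.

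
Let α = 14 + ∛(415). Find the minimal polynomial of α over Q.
m_α(x) = x^3 - 42x^2 + 588x - 3159

Set β = α - 14 = ∛(415), so β^3 = 415. Then (α - 14)^3 - 415 = 0, i.e. α is a root of g(x) = (x - 14)^3 - 415 = x^3 - 42x^2 + 588x - 3159. Since g(x) = h(x - 14) where h(x) = x^3 - 415, and h is irreducible over Q (because 415 is not a perfect cube, so h has no rational root, and a monic cubic with no rational root is irreducible), g is also irreducible (irreducibility is preserved under the substitution x → x - 14). Hence m_α(x) = x^3 - 42x^2 + 588x - 3159.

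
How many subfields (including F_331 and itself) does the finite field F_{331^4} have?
F_{331^4} has 3 subfields

The subfields of F_{p^n} are exactly the fields F_{p^d} for d | n (each is the fixed field of the unique index-d subgroup of Gal(F_{p^n}/F_p) ≅ Z/nZ). The divisors of n = 4 are {1, 2, 4}, giving 3 subfields: F_{331^1}, F_{331^2}, F_{331^4}.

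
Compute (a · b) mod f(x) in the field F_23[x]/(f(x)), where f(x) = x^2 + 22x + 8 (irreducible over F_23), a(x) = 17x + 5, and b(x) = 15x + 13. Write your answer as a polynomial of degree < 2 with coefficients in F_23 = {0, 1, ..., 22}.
a · b ≡ 22x + 3 (mod f(x))

Multiply in F_23[x]: a(x)·b(x) = (17x + 5)·(15x + 13) = 2x^2 + 20x + 19. This has degree ≥ 2, so divide by f(x) over F_23: 2x^2 + 20x + 19 = (2)·(x^2 + 22x + 8) + (22x + 3). Hence a·b ≡ 22x + 3 (mod f). (F_23[x]/(f) is a field with 23^2 = 529 elements since f is irreducible of degree 2.)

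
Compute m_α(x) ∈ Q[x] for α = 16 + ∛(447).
m_α(x) = x^3 - 48x^2 + 768x - 4543

Set β = α - 16 = ∛(447), so β^3 = 447. Then (α - 16)^3 - 447 = 0, i.e. α is a root of g(x) = (x - 16)^3 - 447 = x^3 - 48x^2 + 768x - 4543. Since g(x) = h(x - 16) where h(x) = x^3 - 447, and h is irreducible over Q (because 447 is not a perfect cube, so h has no rational root, and a monic cubic with no rational root is irreducible), g is also irreducible (irreducibility is preserved under the substitution x → x - 16). Hence m_α(x) = x^3 - 48x^2 + 768x - 4543.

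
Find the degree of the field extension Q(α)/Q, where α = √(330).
[Q(α):Q] = 2

[Q(α):Q] equals the degree of the minimal polynomial of α. Here α^2 = 330 and x^2 - 330 is irreducible (d = 330 is squarefree, ≠ 1, hence not a square), so deg(m_α) = 2. Thus [Q(α):Q] = 2.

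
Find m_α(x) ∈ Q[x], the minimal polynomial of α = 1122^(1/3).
m_α(x) = x^3 - 1122

α satisfies α^3 = 1122, so x^3 - 1122 annihilates α. By the rational root test, a rational root p/q (in lowest terms) of x^3 - 1122 would satisfy p^3 = 1122 q^3, forcing q = 1 and p^3 = 1122; but 1122 is not a perfect cube, contradiction. A monic cubic over Q with no rational root is irreducible (any nontrivial factorization would include a linear factor). Hence x^3 - 1122 is the minimal polynomial of α, and in particular [Q(α):Q] = 3.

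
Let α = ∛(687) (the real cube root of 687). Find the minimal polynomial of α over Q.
m_α(x) = x^3 - 687

α satisfies α^3 = 687, so x^3 - 687 annihilates α. By the rational root test, a rational root p/q (in lowest terms) of x^3 - 687 would satisfy p^3 = 687 q^3, forcing q = 1 and p^3 = 687; but 687 is not a perfect cube, contradiction. A monic cubic over Q with no rational root is irreducible (any nontrivial factorization would include a linear factor). Hence x^3 - 687 is the minimal polynomial of α, and in particular [Q(α):Q] = 3.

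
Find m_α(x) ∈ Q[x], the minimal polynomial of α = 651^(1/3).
m_α(x) = x^3 - 651

α satisfies α^3 = 651, so x^3 - 651 annihilates α. By the rational root test, a rational root p/q (in lowest terms) of x^3 - 651 would satisfy p^3 = 651 q^3, forcing q = 1 and p^3 = 651; but 651 is not a perfect cube, contradiction. A monic cubic over Q with no rational root is irreducible (any nontrivial factorization would include a linear factor). Hence x^3 - 651 is the minimal polynomial of α, and in particular [Q(α):Q] = 3.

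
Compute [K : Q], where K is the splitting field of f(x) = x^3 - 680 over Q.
[K : Q] = 6

The roots of x^3 - 680 are ∛680, ω∛680, ω^2∛680 where ω = e^(2πi/3) is a primitive cube root of unity, so K = Q(∛680, ω). Now [Q(∛680):Q] = 3 (since 680 is not a perfect cube, x^3 - 680 is irreducible) and [Q(ω):Q] = 2. Both 2 and 3 divide [K:Q], and [K:Q] ≤ 3·2 = 6, so [K:Q] = 6. (Equivalently: Q(∛680) ⊂ R but ω ∉ R, so [K : Q(∛680)] = 2.)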